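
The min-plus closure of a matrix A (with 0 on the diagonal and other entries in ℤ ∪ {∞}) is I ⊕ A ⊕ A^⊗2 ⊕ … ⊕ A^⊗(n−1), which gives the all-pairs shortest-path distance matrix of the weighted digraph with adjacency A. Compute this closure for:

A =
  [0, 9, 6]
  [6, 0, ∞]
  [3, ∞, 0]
Closure =
  [0, 9, 6]
  [6, 0, 12]
  [3, 12, 0]

This is the Floyd-Warshall all-pairs shortest-path computation. For each intermediate vertex k = 0, 1, …, 2, update dist[i][j] ← min(dist[i][j], dist[i][k] + dist[k][j]). The final matrix gives, for each (i, j), the minimum total weight of any directed path from i to j (possibly empty when i = j).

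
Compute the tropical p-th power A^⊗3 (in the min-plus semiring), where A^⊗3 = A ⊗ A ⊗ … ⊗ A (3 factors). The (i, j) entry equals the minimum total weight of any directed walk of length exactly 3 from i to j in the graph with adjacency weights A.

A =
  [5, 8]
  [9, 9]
A^⊗3 =
  [15, 18]
  [19, 22]

Each entry (A^⊗3)_ij equals the minimum over all length-3 walks i = v_0 → v_1 → … → v_3 = j of Σ_t A[v_t][v_{t+1}]. For example, for (i, j) = (0, 1) we minimise over 4 possible intermediate vertex sequences; the minimum is 18, attained along the walk 0 → 0 → 0 → 1.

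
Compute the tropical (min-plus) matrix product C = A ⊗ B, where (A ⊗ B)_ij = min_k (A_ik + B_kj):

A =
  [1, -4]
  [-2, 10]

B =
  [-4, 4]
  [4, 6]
A ⊗ B =
  [-3, 2]
  [-6, 2]

Apply the min-plus product entry-by-entry:
  C[0][0] = min over k of (A[0][0] + B[0][0] = 1 + -4 = -3, A[0][1] + B[1][0] = -4 + 4 = 0) = -3 (attained at k = 0)
  C[0][1] = min over k of (A[0][0] + B[0][1] = 1 + 4 = 5, A[0][1] + B[1][1] = -4 + 6 = 2) = 2 (attained at k = 1)
  C[1][0] = min over k of (A[1][0] + B[0][0] = -2 + -4 = -6, A[1][1] + B[1][0] = 10 + 4 = 14) = -6 (attained at k = 0)
  C[1][1] = min over k of (A[1][0] + B[0][1] = -2 + 4 = 2, A[1][1] + B[1][1] = 10 + 6 = 16) = 2 (attained at k = 0)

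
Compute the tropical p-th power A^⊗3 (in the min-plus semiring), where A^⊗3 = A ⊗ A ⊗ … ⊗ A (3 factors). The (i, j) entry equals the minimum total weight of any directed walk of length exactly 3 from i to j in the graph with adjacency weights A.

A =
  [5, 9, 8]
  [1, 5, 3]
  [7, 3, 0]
A^⊗3 =
  [12, 11, 8]
  [7, 6, 3]
  [4, 3, 0]

Each entry (A^⊗3)_ij equals the minimum over all length-3 walks i = v_0 → v_1 → … → v_3 = j of Σ_t A[v_t][v_{t+1}]. For example, for (i, j) = (0, 2) we minimise over 9 possible intermediate vertex sequences; the minimum is 8, attained along the walk 0 → 2 → 2 → 2.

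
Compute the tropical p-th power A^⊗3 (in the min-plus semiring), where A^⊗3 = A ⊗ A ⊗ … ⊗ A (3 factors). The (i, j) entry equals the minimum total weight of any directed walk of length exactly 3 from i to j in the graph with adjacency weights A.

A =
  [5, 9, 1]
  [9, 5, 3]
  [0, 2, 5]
A^⊗3 =
  [6, 8, 2]
  [8, 10, 4]
  [1, 3, 6]

Each entry (A^⊗3)_ij equals the minimum over all length-3 walks i = v_0 → v_1 → … → v_3 = j of Σ_t A[v_t][v_{t+1}]. For example, for (i, j) = (0, 2) we minimise over 9 possible intermediate vertex sequences; the minimum is 2, attained along the walk 0 → 2 → 0 → 2.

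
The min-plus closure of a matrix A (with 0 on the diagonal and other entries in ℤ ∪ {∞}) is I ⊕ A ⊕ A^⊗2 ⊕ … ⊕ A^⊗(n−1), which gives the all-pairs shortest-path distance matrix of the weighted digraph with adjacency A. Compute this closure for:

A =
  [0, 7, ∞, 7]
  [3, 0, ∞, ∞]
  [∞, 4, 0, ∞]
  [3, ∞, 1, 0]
Closure =
  [0, 7, 8, 7]
  [3, 0, 11, 10]
  [7, 4, 0, 14]
  [3, 5, 1, 0]

This is the Floyd-Warshall all-pairs shortest-path computation. For each intermediate vertex k = 0, 1, …, 3, update dist[i][j] ← min(dist[i][j], dist[i][k] + dist[k][j]). The final matrix gives, for each (i, j), the minimum total weight of any directed path from i to j (possibly empty when i = j).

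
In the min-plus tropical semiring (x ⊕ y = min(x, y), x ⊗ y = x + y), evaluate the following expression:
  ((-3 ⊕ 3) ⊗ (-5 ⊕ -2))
((-3 ⊕ 3) ⊗ (-5 ⊕ -2)) = -8

Expand innermost to outermost. Recall ⊕ takes the minimum of its arguments and ⊗ takes their sum. Working out the expression ((-3 ⊕ 3) ⊗ (-5 ⊕ -2)) gives -8.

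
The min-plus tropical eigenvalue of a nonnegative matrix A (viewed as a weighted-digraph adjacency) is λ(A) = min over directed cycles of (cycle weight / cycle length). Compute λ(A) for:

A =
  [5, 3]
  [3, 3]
λ(A) = 3

Enumerate directed cycles and compute their means (weight / length). Sample:
  cycle 0 → 0: weight = 5, length = 1, mean = 5/1 ≈ 5.000
  cycle 1 → 1: weight = 3, length = 1, mean = 3/1 ≈ 3.000
  cycle 0 → 1 → 0: weight = 6, length = 2, mean = 6/2 ≈ 3.000
  cycle 1 → 0 → 1: weight = 6, length = 2, mean = 6/2 ≈ 3.000
Minimum mean = 3.000, attained e.g. along the cycle 1 → 1 with weight 3 and length 1. So λ(A) = 3/1 = 3.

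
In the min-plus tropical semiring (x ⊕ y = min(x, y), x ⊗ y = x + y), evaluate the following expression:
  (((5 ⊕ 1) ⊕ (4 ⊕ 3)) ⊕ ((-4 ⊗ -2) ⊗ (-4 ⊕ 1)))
(((5 ⊕ 1) ⊕ (4 ⊕ 3)) ⊕ ((-4 ⊗ -2) ⊗ (-4 ⊕ 1))) = -10

Expand innermost to outermost. Recall ⊕ takes the minimum of its arguments and ⊗ takes their sum. Working out the expression (((5 ⊕ 1) ⊕ (4 ⊕ 3)) ⊕ ((-4 ⊗ -2) ⊗ (-4 ⊕ 1))) gives -10.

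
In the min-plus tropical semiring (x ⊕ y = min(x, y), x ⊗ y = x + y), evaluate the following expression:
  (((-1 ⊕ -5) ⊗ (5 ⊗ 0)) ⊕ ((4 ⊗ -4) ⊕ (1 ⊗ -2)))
(((-1 ⊕ -5) ⊗ (5 ⊗ 0)) ⊕ ((4 ⊗ -4) ⊕ (1 ⊗ -2))) = -1

Expand innermost to outermost. Recall ⊕ takes the minimum of its arguments and ⊗ takes their sum. Working out the expression (((-1 ⊕ -5) ⊗ (5 ⊗ 0)) ⊕ ((4 ⊗ -4) ⊕ (1 ⊗ -2))) gives -1.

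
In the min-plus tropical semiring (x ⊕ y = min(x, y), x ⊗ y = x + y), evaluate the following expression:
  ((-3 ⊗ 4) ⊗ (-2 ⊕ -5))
((-3 ⊗ 4) ⊗ (-2 ⊕ -5)) = -4

Expand innermost to outermost. Recall ⊕ takes the minimum of its arguments and ⊗ takes their sum. Working out the expression ((-3 ⊗ 4) ⊗ (-2 ⊕ -5)) gives -4.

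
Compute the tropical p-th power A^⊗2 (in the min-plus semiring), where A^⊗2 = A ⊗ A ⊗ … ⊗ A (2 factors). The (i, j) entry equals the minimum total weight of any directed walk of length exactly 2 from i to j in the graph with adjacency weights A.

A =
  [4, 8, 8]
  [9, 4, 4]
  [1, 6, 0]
A^⊗2 =
  [8, 12, 8]
  [5, 8, 4]
  [1, 6, 0]

Each entry (A^⊗2)_ij equals the minimum over all length-2 walks i = v_0 → v_1 → … → v_2 = j of Σ_t A[v_t][v_{t+1}]. For example, for (i, j) = (0, 2) we minimise over 3 possible intermediate vertex sequences; the minimum is 8, attained along the walk 0 → 2 → 2.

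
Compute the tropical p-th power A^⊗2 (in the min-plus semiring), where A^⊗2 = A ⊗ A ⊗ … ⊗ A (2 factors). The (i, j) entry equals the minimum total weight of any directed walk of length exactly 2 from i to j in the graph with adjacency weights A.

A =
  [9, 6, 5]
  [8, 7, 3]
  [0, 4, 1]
A^⊗2 =
  [5, 9, 6]
  [3, 7, 4]
  [1, 5, 2]

Each entry (A^⊗2)_ij equals the minimum over all length-2 walks i = v_0 → v_1 → … → v_2 = j of Σ_t A[v_t][v_{t+1}]. For example, for (i, j) = (0, 2) we minimise over 3 possible intermediate vertex sequences; the minimum is 6, attained along the walk 0 → 2 → 2.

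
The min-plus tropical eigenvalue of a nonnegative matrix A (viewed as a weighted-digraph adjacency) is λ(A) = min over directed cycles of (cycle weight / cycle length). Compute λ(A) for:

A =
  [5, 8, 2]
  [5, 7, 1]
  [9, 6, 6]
λ(A) = 7/2

Enumerate directed cycles and compute their means (weight / length). Sample:
  cycle 0 → 0: weight = 5, length = 1, mean = 5/1 ≈ 5.000
  cycle 1 → 1: weight = 7, length = 1, mean = 7/1 ≈ 7.000
  cycle 2 → 2: weight = 6, length = 1, mean = 6/1 ≈ 6.000
  cycle 0 → 1 → 0: weight = 13, length = 2, mean = 13/2 ≈ 6.500
  cycle 0 → 2 → 0: weight = 11, length = 2, mean = 11/2 ≈ 5.500
  cycle 1 → 0 → 1: weight = 13, length = 2, mean = 13/2 ≈ 6.500
Minimum mean = 3.500, attained e.g. along the cycle 1 → 2 → 1 with weight 7 and length 2. So λ(A) = 7/2 = 7/2.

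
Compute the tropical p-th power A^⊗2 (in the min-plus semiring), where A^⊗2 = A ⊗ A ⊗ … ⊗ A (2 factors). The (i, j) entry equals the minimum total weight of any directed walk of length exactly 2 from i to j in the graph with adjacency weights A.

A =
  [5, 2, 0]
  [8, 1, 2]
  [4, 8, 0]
A^⊗2 =
  [4, 3, 0]
  [6, 2, 2]
  [4, 6, 0]

Each entry (A^⊗2)_ij equals the minimum over all length-2 walks i = v_0 → v_1 → … → v_2 = j of Σ_t A[v_t][v_{t+1}]. For example, for (i, j) = (0, 2) we minimise over 3 possible intermediate vertex sequences; the minimum is 0, attained along the walk 0 → 2 → 2.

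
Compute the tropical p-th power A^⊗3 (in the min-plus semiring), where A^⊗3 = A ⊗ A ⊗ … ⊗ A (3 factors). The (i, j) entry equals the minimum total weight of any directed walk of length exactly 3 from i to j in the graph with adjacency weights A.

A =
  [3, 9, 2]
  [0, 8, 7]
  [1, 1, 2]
A^⊗3 =
  [3, 5, 5]
  [3, 3, 4]
  [3, 4, 3]

Each entry (A^⊗3)_ij equals the minimum over all length-3 walks i = v_0 → v_1 → … → v_3 = j of Σ_t A[v_t][v_{t+1}]. For example, for (i, j) = (0, 2) we minimise over 9 possible intermediate vertex sequences; the minimum is 5, attained along the walk 0 → 2 → 0 → 2.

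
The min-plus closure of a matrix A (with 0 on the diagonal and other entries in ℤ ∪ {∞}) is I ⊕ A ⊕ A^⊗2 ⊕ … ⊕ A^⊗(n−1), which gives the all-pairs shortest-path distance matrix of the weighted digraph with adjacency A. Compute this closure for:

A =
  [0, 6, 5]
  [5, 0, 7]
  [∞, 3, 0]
Closure =
  [0, 6, 5]
  [5, 0, 7]
  [8, 3, 0]

This is the Floyd-Warshall all-pairs shortest-path computation. For each intermediate vertex k = 0, 1, …, 2, update dist[i][j] ← min(dist[i][j], dist[i][k] + dist[k][j]). The final matrix gives, for each (i, j), the minimum total weight of any directed path from i to j (possibly empty when i = j).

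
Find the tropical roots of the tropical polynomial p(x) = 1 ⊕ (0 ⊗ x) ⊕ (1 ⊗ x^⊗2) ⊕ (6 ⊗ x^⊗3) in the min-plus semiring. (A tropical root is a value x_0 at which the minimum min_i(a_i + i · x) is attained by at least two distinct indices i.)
Roots: {-5, -1, 1}

Each tropical root is a break point of the lower envelope of the lines y = a_i + i · x (there are 4 lines, with slopes 0, 1, ..., 3). Only the lines that attain the minimum somewhere contribute to roots; other lines are dominated. Here the surviving (envelope) indices are i = 3, i = 2, i = 1, i = 0.
Intersections between consecutive envelope lines give the roots: for adjacent envelope indices i < j the intersection is x = (a_i − a_j) / (j − i). Reading off the sorted break points: {-5, -1, 1}.
Verification: at each break x_0, at least two indices attain the minimum of min_i(a_i + i · x_0).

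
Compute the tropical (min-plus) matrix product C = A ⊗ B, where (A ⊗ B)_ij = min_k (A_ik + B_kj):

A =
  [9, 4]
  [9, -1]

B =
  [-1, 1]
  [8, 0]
A ⊗ B =
  [8, 4]
  [7, -1]

Apply the min-plus product entry-by-entry:
  C[0][0] = min over k of (A[0][0] + B[0][0] = 9 + -1 = 8, A[0][1] + B[1][0] = 4 + 8 = 12) = 8 (attained at k = 0)
  C[0][1] = min over k of (A[0][0] + B[0][1] = 9 + 1 = 10, A[0][1] + B[1][1] = 4 + 0 = 4) = 4 (attained at k = 1)
  C[1][0] = min over k of (A[1][0] + B[0][0] = 9 + -1 = 8, A[1][1] + B[1][0] = -1 + 8 = 7) = 7 (attained at k = 1)
  C[1][1] = min over k of (A[1][0] + B[0][1] = 9 + 1 = 10, A[1][1] + B[1][1] = -1 + 0 = -1) = -1 (attained at k = 1)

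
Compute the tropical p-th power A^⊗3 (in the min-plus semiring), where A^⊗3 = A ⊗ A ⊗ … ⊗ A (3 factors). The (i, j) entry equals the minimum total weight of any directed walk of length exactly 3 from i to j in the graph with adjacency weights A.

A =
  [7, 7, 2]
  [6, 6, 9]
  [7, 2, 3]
A^⊗3 =
  [10, 7, 8]
  [15, 10, 11]
  [11, 8, 9]

Each entry (A^⊗3)_ij equals the minimum over all length-3 walks i = v_0 → v_1 → … → v_3 = j of Σ_t A[v_t][v_{t+1}]. For example, for (i, j) = (0, 2) we minimise over 9 possible intermediate vertex sequences; the minimum is 8, attained along the walk 0 → 2 → 2 → 2.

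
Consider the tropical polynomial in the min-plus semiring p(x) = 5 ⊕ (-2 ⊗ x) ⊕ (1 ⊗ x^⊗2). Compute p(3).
p(3) = 1

A tropical monomial a ⊗ x^⊗i evaluates to a + i · x. Evaluating each term at x = 3:
  Term 0 contributes 5 + 0 · 3 = 5
  Term 1 contributes -2 + 1 · 3 = 1
  Term 2 contributes 1 + 2 · 3 = 7
p(3) = ⊕ of these = min[5, 1, 7] = 1.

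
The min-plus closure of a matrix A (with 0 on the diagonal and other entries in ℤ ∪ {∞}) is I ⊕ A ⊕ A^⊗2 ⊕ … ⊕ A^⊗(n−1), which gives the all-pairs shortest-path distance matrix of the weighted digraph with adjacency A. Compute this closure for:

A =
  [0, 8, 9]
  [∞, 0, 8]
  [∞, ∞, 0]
Closure =
  [0, 8, 9]
  [∞, 0, 8]
  [∞, ∞, 0]

This is the Floyd-Warshall all-pairs shortest-path computation. For each intermediate vertex k = 0, 1, …, 2, update dist[i][j] ← min(dist[i][j], dist[i][k] + dist[k][j]). The final matrix gives, for each (i, j), the minimum total weight of any directed path from i to j (possibly empty when i = j).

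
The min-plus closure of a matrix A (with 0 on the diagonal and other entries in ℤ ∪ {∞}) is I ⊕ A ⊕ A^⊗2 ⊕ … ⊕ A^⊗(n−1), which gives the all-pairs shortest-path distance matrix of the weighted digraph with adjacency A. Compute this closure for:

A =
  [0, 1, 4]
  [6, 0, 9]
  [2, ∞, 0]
Closure =
  [0, 1, 4]
  [6, 0, 9]
  [2, 3, 0]

This is the Floyd-Warshall all-pairs shortest-path computation. For each intermediate vertex k = 0, 1, …, 2, update dist[i][j] ← min(dist[i][j], dist[i][k] + dist[k][j]). The final matrix gives, for each (i, j), the minimum total weight of any directed path from i to j (possibly empty when i = j).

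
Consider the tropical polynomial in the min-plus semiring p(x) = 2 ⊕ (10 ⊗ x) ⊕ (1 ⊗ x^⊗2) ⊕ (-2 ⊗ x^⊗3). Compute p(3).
p(3) = 2

A tropical monomial a ⊗ x^⊗i evaluates to a + i · x. Evaluating each term at x = 3:
  Term 0 contributes 2 + 0 · 3 = 2
  Term 1 contributes 10 + 1 · 3 = 13
  Term 2 contributes 1 + 2 · 3 = 7
  Term 3 contributes -2 + 3 · 3 = 7
p(3) = ⊕ of these = min[2, 13, 7, 7] = 2.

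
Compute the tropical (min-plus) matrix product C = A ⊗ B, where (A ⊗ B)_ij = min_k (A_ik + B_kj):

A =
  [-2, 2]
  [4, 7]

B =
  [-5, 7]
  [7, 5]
A ⊗ B =
  [-7, 5]
  [-1, 11]

Apply the min-plus product entry-by-entry:
  C[0][0] = min over k of (A[0][0] + B[0][0] = -2 + -5 = -7, A[0][1] + B[1][0] = 2 + 7 = 9) = -7 (attained at k = 0)
  C[0][1] = min over k of (A[0][0] + B[0][1] = -2 + 7 = 5, A[0][1] + B[1][1] = 2 + 5 = 7) = 5 (attained at k = 0)
  C[1][0] = min over k of (A[1][0] + B[0][0] = 4 + -5 = -1, A[1][1] + B[1][0] = 7 + 7 = 14) = -1 (attained at k = 0)
  C[1][1] = min over k of (A[1][0] + B[0][1] = 4 + 7 = 11, A[1][1] + B[1][1] = 7 + 5 = 12) = 11 (attained at k = 0)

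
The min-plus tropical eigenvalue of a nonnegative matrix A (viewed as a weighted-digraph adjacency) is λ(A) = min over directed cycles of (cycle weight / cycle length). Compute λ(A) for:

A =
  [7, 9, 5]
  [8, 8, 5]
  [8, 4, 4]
λ(A) = 4

Enumerate directed cycles and compute their means (weight / length). Sample:
  cycle 0 → 0: weight = 7, length = 1, mean = 7/1 ≈ 7.000
  cycle 1 → 1: weight = 8, length = 1, mean = 8/1 ≈ 8.000
  cycle 2 → 2: weight = 4, length = 1, mean = 4/1 ≈ 4.000
  cycle 0 → 1 → 0: weight = 17, length = 2, mean = 17/2 ≈ 8.500
  cycle 0 → 2 → 0: weight = 13, length = 2, mean = 13/2 ≈ 6.500
  cycle 1 → 0 → 1: weight = 17, length = 2, mean = 17/2 ≈ 8.500
Minimum mean = 4.000, attained e.g. along the cycle 2 → 2 with weight 4 and length 1. So λ(A) = 4/1 = 4.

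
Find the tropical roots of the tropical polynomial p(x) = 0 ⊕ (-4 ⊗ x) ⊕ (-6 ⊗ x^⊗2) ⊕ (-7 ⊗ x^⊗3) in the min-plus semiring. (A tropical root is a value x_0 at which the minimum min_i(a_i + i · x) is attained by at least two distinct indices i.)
Roots: {1, 2, 4}

Each tropical root is a break point of the lower envelope of the lines y = a_i + i · x (there are 4 lines, with slopes 0, 1, ..., 3). Only the lines that attain the minimum somewhere contribute to roots; other lines are dominated. Here the surviving (envelope) indices are i = 3, i = 2, i = 1, i = 0.
Intersections between consecutive envelope lines give the roots: for adjacent envelope indices i < j the intersection is x = (a_i − a_j) / (j − i). Reading off the sorted break points: {1, 2, 4}.
Verification: at each break x_0, at least two indices attain the minimum of min_i(a_i + i · x_0).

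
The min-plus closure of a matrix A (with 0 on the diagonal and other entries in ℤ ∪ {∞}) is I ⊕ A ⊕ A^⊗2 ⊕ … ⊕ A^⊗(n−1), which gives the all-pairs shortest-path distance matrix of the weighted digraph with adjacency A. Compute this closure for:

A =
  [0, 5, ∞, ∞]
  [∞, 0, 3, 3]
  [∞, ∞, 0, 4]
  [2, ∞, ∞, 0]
Closure =
  [0, 5, 8, 8]
  [5, 0, 3, 3]
  [6, 11, 0, 4]
  [2, 7, 10, 0]

This is the Floyd-Warshall all-pairs shortest-path computation. For each intermediate vertex k = 0, 1, …, 3, update dist[i][j] ← min(dist[i][j], dist[i][k] + dist[k][j]). The final matrix gives, for each (i, j), the minimum total weight of any directed path from i to j (possibly empty when i = j).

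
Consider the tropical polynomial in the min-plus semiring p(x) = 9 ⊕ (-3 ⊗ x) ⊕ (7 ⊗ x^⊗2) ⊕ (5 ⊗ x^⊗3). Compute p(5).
p(5) = 2

A tropical monomial a ⊗ x^⊗i evaluates to a + i · x. Evaluating each term at x = 5:
  Term 0 contributes 9 + 0 · 5 = 9
  Term 1 contributes -3 + 1 · 5 = 2
  Term 2 contributes 7 + 2 · 5 = 17
  Term 3 contributes 5 + 3 · 5 = 20
p(5) = ⊕ of these = min[9, 2, 17, 20] = 2.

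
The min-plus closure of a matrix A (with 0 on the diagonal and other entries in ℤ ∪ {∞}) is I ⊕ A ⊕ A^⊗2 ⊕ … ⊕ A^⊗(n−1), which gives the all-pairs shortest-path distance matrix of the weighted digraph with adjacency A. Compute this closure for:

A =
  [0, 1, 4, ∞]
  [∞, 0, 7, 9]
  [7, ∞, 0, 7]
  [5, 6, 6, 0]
Closure =
  [0, 1, 4, 10]
  [14, 0, 7, 9]
  [7, 8, 0, 7]
  [5, 6, 6, 0]

This is the Floyd-Warshall all-pairs shortest-path computation. For each intermediate vertex k = 0, 1, …, 3, update dist[i][j] ← min(dist[i][j], dist[i][k] + dist[k][j]). The final matrix gives, for each (i, j), the minimum total weight of any directed path from i to j (possibly empty when i = j).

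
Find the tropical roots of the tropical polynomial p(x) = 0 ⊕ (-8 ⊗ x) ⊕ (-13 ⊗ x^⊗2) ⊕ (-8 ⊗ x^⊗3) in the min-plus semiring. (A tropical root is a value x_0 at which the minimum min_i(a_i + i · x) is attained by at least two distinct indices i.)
Roots: {-5, 5, 8}

Each tropical root is a break point of the lower envelope of the lines y = a_i + i · x (there are 4 lines, with slopes 0, 1, ..., 3). Only the lines that attain the minimum somewhere contribute to roots; other lines are dominated. Here the surviving (envelope) indices are i = 3, i = 2, i = 1, i = 0.
Intersections between consecutive envelope lines give the roots: for adjacent envelope indices i < j the intersection is x = (a_i − a_j) / (j − i). Reading off the sorted break points: {-5, 5, 8}.
Verification: at each break x_0, at least two indices attain the minimum of min_i(a_i + i · x_0).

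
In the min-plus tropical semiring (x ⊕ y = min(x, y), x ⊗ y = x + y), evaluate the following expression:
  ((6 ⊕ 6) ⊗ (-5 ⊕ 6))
((6 ⊕ 6) ⊗ (-5 ⊕ 6)) = 1

Expand innermost to outermost. Recall ⊕ takes the minimum of its arguments and ⊗ takes their sum. Working out the expression ((6 ⊕ 6) ⊗ (-5 ⊕ 6)) gives 1.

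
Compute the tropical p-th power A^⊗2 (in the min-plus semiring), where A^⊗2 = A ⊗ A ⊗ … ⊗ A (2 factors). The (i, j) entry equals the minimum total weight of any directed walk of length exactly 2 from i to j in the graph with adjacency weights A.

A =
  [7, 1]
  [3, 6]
A^⊗2 =
  [4, 7]
  [9, 4]

Each entry (A^⊗2)_ij equals the minimum over all length-2 walks i = v_0 → v_1 → … → v_2 = j of Σ_t A[v_t][v_{t+1}]. For example, for (i, j) = (0, 1) we minimise over 2 possible intermediate vertex sequences; the minimum is 7, attained along the walk 0 → 1 → 1.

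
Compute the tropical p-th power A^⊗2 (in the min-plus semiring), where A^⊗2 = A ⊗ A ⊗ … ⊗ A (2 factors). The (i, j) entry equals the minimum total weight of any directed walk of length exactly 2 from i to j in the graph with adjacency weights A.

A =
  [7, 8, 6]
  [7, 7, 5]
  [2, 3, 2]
A^⊗2 =
  [8, 9, 8]
  [7, 8, 7]
  [4, 5, 4]

Each entry (A^⊗2)_ij equals the minimum over all length-2 walks i = v_0 → v_1 → … → v_2 = j of Σ_t A[v_t][v_{t+1}]. For example, for (i, j) = (0, 2) we minimise over 3 possible intermediate vertex sequences; the minimum is 8, attained along the walk 0 → 2 → 2.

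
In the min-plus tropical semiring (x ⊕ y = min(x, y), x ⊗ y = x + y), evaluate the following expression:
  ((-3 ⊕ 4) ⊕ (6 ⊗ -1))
((-3 ⊕ 4) ⊕ (6 ⊗ -1)) = -3

Expand innermost to outermost. Recall ⊕ takes the minimum of its arguments and ⊗ takes their sum. Working out the expression ((-3 ⊕ 4) ⊕ (6 ⊗ -1)) gives -3.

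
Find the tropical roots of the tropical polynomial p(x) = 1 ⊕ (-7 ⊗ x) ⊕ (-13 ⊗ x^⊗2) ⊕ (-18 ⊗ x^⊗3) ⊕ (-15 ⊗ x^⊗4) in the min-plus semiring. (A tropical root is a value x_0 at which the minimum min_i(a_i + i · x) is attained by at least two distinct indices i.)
Roots: {-3, 5, 6, 8}

Each tropical root is a break point of the lower envelope of the lines y = a_i + i · x (there are 5 lines, with slopes 0, 1, ..., 4). Only the lines that attain the minimum somewhere contribute to roots; other lines are dominated. Here the surviving (envelope) indices are i = 4, i = 3, i = 2, i = 1, i = 0.
Intersections between consecutive envelope lines give the roots: for adjacent envelope indices i < j the intersection is x = (a_i − a_j) / (j − i). Reading off the sorted break points: {-3, 5, 6, 8}.
Verification: at each break x_0, at least two indices attain the minimum of min_i(a_i + i · x_0).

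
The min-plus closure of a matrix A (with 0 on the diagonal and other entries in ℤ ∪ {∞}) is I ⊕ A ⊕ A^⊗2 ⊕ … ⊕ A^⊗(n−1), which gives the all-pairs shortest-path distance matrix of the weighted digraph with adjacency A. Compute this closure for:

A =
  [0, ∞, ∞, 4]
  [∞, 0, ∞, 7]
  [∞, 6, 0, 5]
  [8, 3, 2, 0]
Closure =
  [0, 7, 6, 4]
  [15, 0, 9, 7]
  [13, 6, 0, 5]
  [8, 3, 2, 0]

This is the Floyd-Warshall all-pairs shortest-path computation. For each intermediate vertex k = 0, 1, …, 3, update dist[i][j] ← min(dist[i][j], dist[i][k] + dist[k][j]). The final matrix gives, for each (i, j), the minimum total weight of any directed path from i to j (possibly empty when i = j).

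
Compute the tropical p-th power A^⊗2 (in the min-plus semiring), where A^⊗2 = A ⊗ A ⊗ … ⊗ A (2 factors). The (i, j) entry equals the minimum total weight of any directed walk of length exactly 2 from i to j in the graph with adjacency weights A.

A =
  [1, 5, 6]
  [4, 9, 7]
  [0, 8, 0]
A^⊗2 =
  [2, 6, 6]
  [5, 9, 7]
  [0, 5, 0]

Each entry (A^⊗2)_ij equals the minimum over all length-2 walks i = v_0 → v_1 → … → v_2 = j of Σ_t A[v_t][v_{t+1}]. For example, for (i, j) = (0, 2) we minimise over 3 possible intermediate vertex sequences; the minimum is 6, attained along the walk 0 → 2 → 2.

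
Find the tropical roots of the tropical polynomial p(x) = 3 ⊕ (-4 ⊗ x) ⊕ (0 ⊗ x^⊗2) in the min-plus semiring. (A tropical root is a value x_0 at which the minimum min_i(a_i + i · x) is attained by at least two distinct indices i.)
Roots: {-4, 7}

Each tropical root is a break point of the lower envelope of the lines y = a_i + i · x (there are 3 lines, with slopes 0, 1, ..., 2). Only the lines that attain the minimum somewhere contribute to roots; other lines are dominated. Here the surviving (envelope) indices are i = 2, i = 1, i = 0.
Intersections between consecutive envelope lines give the roots: for adjacent envelope indices i < j the intersection is x = (a_i − a_j) / (j − i). Reading off the sorted break points: {-4, 7}.
Verification: at each break x_0, at least two indices attain the minimum of min_i(a_i + i · x_0).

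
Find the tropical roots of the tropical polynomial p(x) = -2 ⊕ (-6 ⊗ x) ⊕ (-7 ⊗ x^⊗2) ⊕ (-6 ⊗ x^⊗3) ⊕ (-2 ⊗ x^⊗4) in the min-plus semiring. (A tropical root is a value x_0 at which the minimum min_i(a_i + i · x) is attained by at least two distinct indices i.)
Roots: {-4, -1, 1, 4}

Each tropical root is a break point of the lower envelope of the lines y = a_i + i · x (there are 5 lines, with slopes 0, 1, ..., 4). Only the lines that attain the minimum somewhere contribute to roots; other lines are dominated. Here the surviving (envelope) indices are i = 4, i = 3, i = 2, i = 1, i = 0.
Intersections between consecutive envelope lines give the roots: for adjacent envelope indices i < j the intersection is x = (a_i − a_j) / (j − i). Reading off the sorted break points: {-4, -1, 1, 4}.
Verification: at each break x_0, at least two indices attain the minimum of min_i(a_i + i · x_0).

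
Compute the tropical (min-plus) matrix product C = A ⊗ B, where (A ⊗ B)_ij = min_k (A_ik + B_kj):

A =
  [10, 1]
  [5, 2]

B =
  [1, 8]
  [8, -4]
A ⊗ B =
  [9, -3]
  [6, -2]

Apply the min-plus product entry-by-entry:
  C[0][0] = min over k of (A[0][0] + B[0][0] = 10 + 1 = 11, A[0][1] + B[1][0] = 1 + 8 = 9) = 9 (attained at k = 1)
  C[0][1] = min over k of (A[0][0] + B[0][1] = 10 + 8 = 18, A[0][1] + B[1][1] = 1 + -4 = -3) = -3 (attained at k = 1)
  C[1][0] = min over k of (A[1][0] + B[0][0] = 5 + 1 = 6, A[1][1] + B[1][0] = 2 + 8 = 10) = 6 (attained at k = 0)
  C[1][1] = min over k of (A[1][0] + B[0][1] = 5 + 8 = 13, A[1][1] + B[1][1] = 2 + -4 = -2) = -2 (attained at k = 1)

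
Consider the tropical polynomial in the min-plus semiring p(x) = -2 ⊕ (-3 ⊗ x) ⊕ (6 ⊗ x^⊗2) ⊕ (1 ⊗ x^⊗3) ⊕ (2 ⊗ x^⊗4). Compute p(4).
p(4) = -2

A tropical monomial a ⊗ x^⊗i evaluates to a + i · x. Evaluating each term at x = 4:
  Term 0 contributes -2 + 0 · 4 = -2
  Term 1 contributes -3 + 1 · 4 = 1
  Term 2 contributes 6 + 2 · 4 = 14
  Term 3 contributes 1 + 3 · 4 = 13
  Term 4 contributes 2 + 4 · 4 = 18
p(4) = ⊕ of these = min[-2, 1, 14, 13, 18] = -2.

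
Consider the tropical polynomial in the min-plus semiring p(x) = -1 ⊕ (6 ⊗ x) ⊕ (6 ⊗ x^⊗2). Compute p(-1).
p(-1) = -1

A tropical monomial a ⊗ x^⊗i evaluates to a + i · x. Evaluating each term at x = -1:
  Term 0 contributes -1 + 0 · -1 = -1
  Term 1 contributes 6 + 1 · -1 = 5
  Term 2 contributes 6 + 2 · -1 = 4
p(-1) = ⊕ of these = min[-1, 5, 4] = -1.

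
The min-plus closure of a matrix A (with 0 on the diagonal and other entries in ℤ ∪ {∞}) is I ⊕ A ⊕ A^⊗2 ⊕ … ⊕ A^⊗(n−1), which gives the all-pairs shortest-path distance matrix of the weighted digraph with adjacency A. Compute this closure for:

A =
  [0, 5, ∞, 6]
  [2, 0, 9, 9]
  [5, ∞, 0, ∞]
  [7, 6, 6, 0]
Closure =
  [0, 5, 12, 6]
  [2, 0, 9, 8]
  [5, 10, 0, 11]
  [7, 6, 6, 0]

This is the Floyd-Warshall all-pairs shortest-path computation. For each intermediate vertex k = 0, 1, …, 3, update dist[i][j] ← min(dist[i][j], dist[i][k] + dist[k][j]). The final matrix gives, for each (i, j), the minimum total weight of any directed path from i to j (possibly empty when i = j).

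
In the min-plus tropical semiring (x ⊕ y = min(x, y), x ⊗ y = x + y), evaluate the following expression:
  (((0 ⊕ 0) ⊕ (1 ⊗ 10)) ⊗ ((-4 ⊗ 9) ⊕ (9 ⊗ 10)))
(((0 ⊕ 0) ⊕ (1 ⊗ 10)) ⊗ ((-4 ⊗ 9) ⊕ (9 ⊗ 10))) = 5

Expand innermost to outermost. Recall ⊕ takes the minimum of its arguments and ⊗ takes their sum. Working out the expression (((0 ⊕ 0) ⊕ (1 ⊗ 10)) ⊗ ((-4 ⊗ 9) ⊕ (9 ⊗ 10))) gives 5.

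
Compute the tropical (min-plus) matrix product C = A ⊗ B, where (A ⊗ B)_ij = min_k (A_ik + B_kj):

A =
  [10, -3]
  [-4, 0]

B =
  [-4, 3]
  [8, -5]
A ⊗ B =
  [5, -8]
  [-8, -5]

Apply the min-plus product entry-by-entry:
  C[0][0] = min over k of (A[0][0] + B[0][0] = 10 + -4 = 6, A[0][1] + B[1][0] = -3 + 8 = 5) = 5 (attained at k = 1)
  C[0][1] = min over k of (A[0][0] + B[0][1] = 10 + 3 = 13, A[0][1] + B[1][1] = -3 + -5 = -8) = -8 (attained at k = 1)
  C[1][0] = min over k of (A[1][0] + B[0][0] = -4 + -4 = -8, A[1][1] + B[1][0] = 0 + 8 = 8) = -8 (attained at k = 0)
  C[1][1] = min over k of (A[1][0] + B[0][1] = -4 + 3 = -1, A[1][1] + B[1][1] = 0 + -5 = -5) = -5 (attained at k = 1)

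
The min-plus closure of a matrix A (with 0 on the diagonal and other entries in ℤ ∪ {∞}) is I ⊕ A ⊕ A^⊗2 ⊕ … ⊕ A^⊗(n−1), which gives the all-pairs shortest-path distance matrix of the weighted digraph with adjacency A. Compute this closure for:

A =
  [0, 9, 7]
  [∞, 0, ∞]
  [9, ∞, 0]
Closure =
  [0, 9, 7]
  [∞, 0, ∞]
  [9, 18, 0]

This is the Floyd-Warshall all-pairs shortest-path computation. For each intermediate vertex k = 0, 1, …, 2, update dist[i][j] ← min(dist[i][j], dist[i][k] + dist[k][j]). The final matrix gives, for each (i, j), the minimum total weight of any directed path from i to j (possibly empty when i = j).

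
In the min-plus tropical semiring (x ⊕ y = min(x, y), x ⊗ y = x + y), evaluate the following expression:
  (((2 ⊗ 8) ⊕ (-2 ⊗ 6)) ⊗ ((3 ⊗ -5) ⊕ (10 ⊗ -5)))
(((2 ⊗ 8) ⊕ (-2 ⊗ 6)) ⊗ ((3 ⊗ -5) ⊕ (10 ⊗ -5))) = 2

Expand innermost to outermost. Recall ⊕ takes the minimum of its arguments and ⊗ takes their sum. Working out the expression (((2 ⊗ 8) ⊕ (-2 ⊗ 6)) ⊗ ((3 ⊗ -5) ⊕ (10 ⊗ -5))) gives 2.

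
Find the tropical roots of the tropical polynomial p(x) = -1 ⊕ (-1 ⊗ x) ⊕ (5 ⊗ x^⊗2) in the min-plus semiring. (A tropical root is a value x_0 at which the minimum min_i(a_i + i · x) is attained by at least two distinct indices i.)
Roots: {-6, 0}

Each tropical root is a break point of the lower envelope of the lines y = a_i + i · x (there are 3 lines, with slopes 0, 1, ..., 2). Only the lines that attain the minimum somewhere contribute to roots; other lines are dominated. Here the surviving (envelope) indices are i = 2, i = 1, i = 0.
Intersections between consecutive envelope lines give the roots: for adjacent envelope indices i < j the intersection is x = (a_i − a_j) / (j − i). Reading off the sorted break points: {-6, 0}.
Verification: at each break x_0, at least two indices attain the minimum of min_i(a_i + i · x_0).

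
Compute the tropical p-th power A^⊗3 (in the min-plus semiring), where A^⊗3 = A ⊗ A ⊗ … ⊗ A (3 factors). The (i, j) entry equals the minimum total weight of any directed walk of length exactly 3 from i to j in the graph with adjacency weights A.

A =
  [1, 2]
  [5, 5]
A^⊗3 =
  [3, 4]
  [7, 8]

Each entry (A^⊗3)_ij equals the minimum over all length-3 walks i = v_0 → v_1 → … → v_3 = j of Σ_t A[v_t][v_{t+1}]. For example, for (i, j) = (0, 1) we minimise over 4 possible intermediate vertex sequences; the minimum is 4, attained along the walk 0 → 0 → 0 → 1.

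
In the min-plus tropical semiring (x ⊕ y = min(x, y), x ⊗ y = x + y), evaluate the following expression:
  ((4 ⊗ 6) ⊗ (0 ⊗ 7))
((4 ⊗ 6) ⊗ (0 ⊗ 7)) = 17

Expand innermost to outermost. Recall ⊕ takes the minimum of its arguments and ⊗ takes their sum. Working out the expression ((4 ⊗ 6) ⊗ (0 ⊗ 7)) gives 17.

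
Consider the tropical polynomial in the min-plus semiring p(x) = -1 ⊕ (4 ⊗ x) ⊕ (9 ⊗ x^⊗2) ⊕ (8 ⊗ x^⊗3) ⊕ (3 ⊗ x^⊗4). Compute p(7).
p(7) = -1

A tropical monomial a ⊗ x^⊗i evaluates to a + i · x. Evaluating each term at x = 7:
  Term 0 contributes -1 + 0 · 7 = -1
  Term 1 contributes 4 + 1 · 7 = 11
  Term 2 contributes 9 + 2 · 7 = 23
  Term 3 contributes 8 + 3 · 7 = 29
  Term 4 contributes 3 + 4 · 7 = 31
p(7) = ⊕ of these = min[-1, 11, 23, 29, 31] = -1.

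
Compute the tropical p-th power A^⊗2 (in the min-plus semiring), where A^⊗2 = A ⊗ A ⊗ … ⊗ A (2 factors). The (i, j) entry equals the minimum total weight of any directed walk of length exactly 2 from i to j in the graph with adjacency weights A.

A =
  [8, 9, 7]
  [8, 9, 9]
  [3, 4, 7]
A^⊗2 =
  [10, 11, 14]
  [12, 13, 15]
  [10, 11, 10]

Each entry (A^⊗2)_ij equals the minimum over all length-2 walks i = v_0 → v_1 → … → v_2 = j of Σ_t A[v_t][v_{t+1}]. For example, for (i, j) = (0, 2) we minimise over 3 possible intermediate vertex sequences; the minimum is 14, attained along the walk 0 → 2 → 2.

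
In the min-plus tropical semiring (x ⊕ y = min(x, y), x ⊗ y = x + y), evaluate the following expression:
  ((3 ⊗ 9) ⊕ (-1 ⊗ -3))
((3 ⊗ 9) ⊕ (-1 ⊗ -3)) = -4

Expand innermost to outermost. Recall ⊕ takes the minimum of its arguments and ⊗ takes their sum. Working out the expression ((3 ⊗ 9) ⊕ (-1 ⊗ -3)) gives -4.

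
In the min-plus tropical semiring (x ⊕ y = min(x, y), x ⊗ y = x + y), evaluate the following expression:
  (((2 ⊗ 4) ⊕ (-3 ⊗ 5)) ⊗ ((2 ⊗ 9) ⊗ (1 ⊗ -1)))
(((2 ⊗ 4) ⊕ (-3 ⊗ 5)) ⊗ ((2 ⊗ 9) ⊗ (1 ⊗ -1))) = 13

Expand innermost to outermost. Recall ⊕ takes the minimum of its arguments and ⊗ takes their sum. Working out the expression (((2 ⊗ 4) ⊕ (-3 ⊗ 5)) ⊗ ((2 ⊗ 9) ⊗ (1 ⊗ -1))) gives 13.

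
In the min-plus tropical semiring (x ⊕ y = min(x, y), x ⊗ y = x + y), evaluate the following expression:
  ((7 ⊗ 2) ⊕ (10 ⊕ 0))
((7 ⊗ 2) ⊕ (10 ⊕ 0)) = 0

Expand innermost to outermost. Recall ⊕ takes the minimum of its arguments and ⊗ takes their sum. Working out the expression ((7 ⊗ 2) ⊕ (10 ⊕ 0)) gives 0.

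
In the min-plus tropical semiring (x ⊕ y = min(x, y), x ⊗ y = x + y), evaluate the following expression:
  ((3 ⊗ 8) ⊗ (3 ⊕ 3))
((3 ⊗ 8) ⊗ (3 ⊕ 3)) = 14

Expand innermost to outermost. Recall ⊕ takes the minimum of its arguments and ⊗ takes their sum. Working out the expression ((3 ⊗ 8) ⊗ (3 ⊕ 3)) gives 14.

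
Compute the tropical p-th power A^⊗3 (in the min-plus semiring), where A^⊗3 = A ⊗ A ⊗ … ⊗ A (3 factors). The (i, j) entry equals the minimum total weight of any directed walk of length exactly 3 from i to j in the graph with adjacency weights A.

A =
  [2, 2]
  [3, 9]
A^⊗3 =
  [6, 6]
  [7, 7]

Each entry (A^⊗3)_ij equals the minimum over all length-3 walks i = v_0 → v_1 → … → v_3 = j of Σ_t A[v_t][v_{t+1}]. For example, for (i, j) = (0, 1) we minimise over 4 possible intermediate vertex sequences; the minimum is 6, attained along the walk 0 → 0 → 0 → 1.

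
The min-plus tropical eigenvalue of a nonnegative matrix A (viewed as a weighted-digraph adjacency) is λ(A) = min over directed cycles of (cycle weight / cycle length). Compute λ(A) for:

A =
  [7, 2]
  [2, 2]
λ(A) = 2

Enumerate directed cycles and compute their means (weight / length). Sample:
  cycle 0 → 0: weight = 7, length = 1, mean = 7/1 ≈ 7.000
  cycle 1 → 1: weight = 2, length = 1, mean = 2/1 ≈ 2.000
  cycle 0 → 1 → 0: weight = 4, length = 2, mean = 4/2 ≈ 2.000
  cycle 1 → 0 → 1: weight = 4, length = 2, mean = 4/2 ≈ 2.000
Minimum mean = 2.000, attained e.g. along the cycle 1 → 1 with weight 2 and length 1. So λ(A) = 2/1 = 2.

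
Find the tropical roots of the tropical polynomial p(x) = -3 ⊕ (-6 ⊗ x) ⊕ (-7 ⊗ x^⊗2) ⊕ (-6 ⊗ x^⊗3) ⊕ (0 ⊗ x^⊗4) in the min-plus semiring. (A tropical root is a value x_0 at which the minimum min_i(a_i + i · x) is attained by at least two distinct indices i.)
Roots: {-6, -1, 1, 3}

Each tropical root is a break point of the lower envelope of the lines y = a_i + i · x (there are 5 lines, with slopes 0, 1, ..., 4). Only the lines that attain the minimum somewhere contribute to roots; other lines are dominated. Here the surviving (envelope) indices are i = 4, i = 3, i = 2, i = 1, i = 0.
Intersections between consecutive envelope lines give the roots: for adjacent envelope indices i < j the intersection is x = (a_i − a_j) / (j − i). Reading off the sorted break points: {-6, -1, 1, 3}.
Verification: at each break x_0, at least two indices attain the minimum of min_i(a_i + i · x_0).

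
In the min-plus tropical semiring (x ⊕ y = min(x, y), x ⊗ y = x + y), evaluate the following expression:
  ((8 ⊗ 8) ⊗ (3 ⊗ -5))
((8 ⊗ 8) ⊗ (3 ⊗ -5)) = 14

Expand innermost to outermost. Recall ⊕ takes the minimum of its arguments and ⊗ takes their sum. Working out the expression ((8 ⊗ 8) ⊗ (3 ⊗ -5)) gives 14.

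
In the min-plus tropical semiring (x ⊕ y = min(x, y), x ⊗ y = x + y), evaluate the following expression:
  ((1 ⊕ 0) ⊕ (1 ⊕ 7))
((1 ⊕ 0) ⊕ (1 ⊕ 7)) = 0

Expand innermost to outermost. Recall ⊕ takes the minimum of its arguments and ⊗ takes their sum. Working out the expression ((1 ⊕ 0) ⊕ (1 ⊕ 7)) gives 0.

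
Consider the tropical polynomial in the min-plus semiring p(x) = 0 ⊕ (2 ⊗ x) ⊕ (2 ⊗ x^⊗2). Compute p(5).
p(5) = 0

A tropical monomial a ⊗ x^⊗i evaluates to a + i · x. Evaluating each term at x = 5:
  Term 0 contributes 0 + 0 · 5 = 0
  Term 1 contributes 2 + 1 · 5 = 7
  Term 2 contributes 2 + 2 · 5 = 12
p(5) = ⊕ of these = min[0, 7, 12] = 0.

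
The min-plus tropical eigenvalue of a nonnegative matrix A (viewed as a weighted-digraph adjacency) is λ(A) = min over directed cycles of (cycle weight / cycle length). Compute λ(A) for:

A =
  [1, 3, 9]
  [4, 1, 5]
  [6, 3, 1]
λ(A) = 1

Enumerate directed cycles and compute their means (weight / length). Sample:
  cycle 0 → 0: weight = 1, length = 1, mean = 1/1 ≈ 1.000
  cycle 1 → 1: weight = 1, length = 1, mean = 1/1 ≈ 1.000
  cycle 2 → 2: weight = 1, length = 1, mean = 1/1 ≈ 1.000
  cycle 0 → 1 → 0: weight = 7, length = 2, mean = 7/2 ≈ 3.500
  cycle 0 → 2 → 0: weight = 15, length = 2, mean = 15/2 ≈ 7.500
  cycle 1 → 0 → 1: weight = 7, length = 2, mean = 7/2 ≈ 3.500
Minimum mean = 1.000, attained e.g. along the cycle 0 → 0 with weight 1 and length 1. So λ(A) = 1/1 = 1.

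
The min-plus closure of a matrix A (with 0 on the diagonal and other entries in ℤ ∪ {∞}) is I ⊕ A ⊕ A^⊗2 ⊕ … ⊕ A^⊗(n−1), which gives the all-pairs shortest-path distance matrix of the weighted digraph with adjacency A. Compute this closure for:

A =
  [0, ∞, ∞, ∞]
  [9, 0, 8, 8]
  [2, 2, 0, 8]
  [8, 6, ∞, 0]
Closure =
  [0, ∞, ∞, ∞]
  [9, 0, 8, 8]
  [2, 2, 0, 8]
  [8, 6, 14, 0]

This is the Floyd-Warshall all-pairs shortest-path computation. For each intermediate vertex k = 0, 1, …, 3, update dist[i][j] ← min(dist[i][j], dist[i][k] + dist[k][j]). The final matrix gives, for each (i, j), the minimum total weight of any directed path from i to j (possibly empty when i = j).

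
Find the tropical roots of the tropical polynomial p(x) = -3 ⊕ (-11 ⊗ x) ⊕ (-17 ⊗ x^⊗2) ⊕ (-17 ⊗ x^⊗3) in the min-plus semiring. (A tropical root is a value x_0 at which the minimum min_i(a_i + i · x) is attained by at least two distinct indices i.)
Roots: {0, 6, 8}

Each tropical root is a break point of the lower envelope of the lines y = a_i + i · x (there are 4 lines, with slopes 0, 1, ..., 3). Only the lines that attain the minimum somewhere contribute to roots; other lines are dominated. Here the surviving (envelope) indices are i = 3, i = 2, i = 1, i = 0.
Intersections between consecutive envelope lines give the roots: for adjacent envelope indices i < j the intersection is x = (a_i − a_j) / (j − i). Reading off the sorted break points: {0, 6, 8}.
Verification: at each break x_0, at least two indices attain the minimum of min_i(a_i + i · x_0).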